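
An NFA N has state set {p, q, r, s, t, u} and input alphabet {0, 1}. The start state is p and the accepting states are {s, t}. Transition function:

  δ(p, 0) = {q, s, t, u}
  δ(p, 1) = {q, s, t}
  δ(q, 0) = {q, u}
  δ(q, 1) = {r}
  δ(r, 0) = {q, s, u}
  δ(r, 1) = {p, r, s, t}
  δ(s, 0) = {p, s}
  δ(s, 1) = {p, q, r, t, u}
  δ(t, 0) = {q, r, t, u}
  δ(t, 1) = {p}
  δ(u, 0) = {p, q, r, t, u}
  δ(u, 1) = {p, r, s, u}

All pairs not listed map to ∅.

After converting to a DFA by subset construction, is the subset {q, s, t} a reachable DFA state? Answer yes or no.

Start state of the DFA: {p}.
{p} --0--> {q, s, t, u}  [new]
{p} --1--> {q, s, t}  [new]
{q, s, t, u} --0--> {p, q, r, s, t, u}  [new]
{q, s, t, u} --1--> {p, q, r, s, t, u}  [seen]
{q, s, t} --0--> {p, q, r, s, t, u}  [seen]
{q, s, t} --1--> {p, q, r, t, u}  [new]
{p, q, r, s, t, u} --0--> {p, q, r, s, t, u}  [seen]
{p, q, r, s, t, u} --1--> {p, q, r, s, t, u}  [seen]
{p, q, r, t, u} --0--> {p, q, r, s, t, u}  [seen]
{p, q, r, t, u} --1--> {p, q, r, s, t, u}  [seen]
Reachable DFA states: {p}, {q, s, t, u}, {q, s, t}, {p, q, r, s, t, u}, {p, q, r, t, u}.
{q, s, t} is among them.

yes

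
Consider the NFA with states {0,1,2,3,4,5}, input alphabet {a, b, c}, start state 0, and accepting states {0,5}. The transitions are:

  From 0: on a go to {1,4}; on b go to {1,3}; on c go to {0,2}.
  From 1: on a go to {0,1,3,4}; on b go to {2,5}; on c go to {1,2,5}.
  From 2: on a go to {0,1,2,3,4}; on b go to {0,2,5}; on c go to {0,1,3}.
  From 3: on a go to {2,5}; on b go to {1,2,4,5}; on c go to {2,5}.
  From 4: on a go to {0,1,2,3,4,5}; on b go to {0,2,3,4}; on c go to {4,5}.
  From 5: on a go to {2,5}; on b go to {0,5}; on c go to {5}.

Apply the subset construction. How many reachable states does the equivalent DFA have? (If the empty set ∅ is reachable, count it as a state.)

Start state of the DFA: {0}.
{0} --a--> {1,4}  [new]
{0} --b--> {1,3}  [new]
{0} --c--> {0,2}  [new]
{1,4} --a--> {0,1,2,3,4,5}  [new]
{1,4} --b--> {0,2,3,4,5}  [new]
{1,4} --c--> {1,2,4,5}  [new]
{1,3} --a--> {0,1,2,3,4,5}  [seen]
{1,3} --b--> {1,2,4,5}  [seen]
{1,3} --c--> {1,2,5}  [new]
{0,2} --a--> {0,1,2,3,4}  [new]
{0,2} --b--> {0,1,2,3,5}  [new]
{0,2} --c--> {0,1,2,3}  [new]
{0,1,2,3,4,5} --a--> {0,1,2,3,4,5}  [seen]
{0,1,2,3,4,5} --b--> {0,1,2,3,4,5}  [seen]
{0,1,2,3,4,5} --c--> {0,1,2,3,4,5}  [seen]
{0,2,3,4,5} --a--> {0,1,2,3,4,5}  [seen]
{0,2,3,4,5} --b--> {0,1,2,3,4,5}  [seen]
{0,2,3,4,5} --c--> {0,1,2,3,4,5}  [seen]
{1,2,4,5} --a--> {0,1,2,3,4,5}  [seen]
{1,2,4,5} --b--> {0,2,3,4,5}  [seen]
{1,2,4,5} --c--> {0,1,2,3,4,5}  [seen]
{1,2,5} --a--> {0,1,2,3,4,5}  [seen]
{1,2,5} --b--> {0,2,5}  [new]
{1,2,5} --c--> {0,1,2,3,5}  [seen]
{0,1,2,3,4} --a--> {0,1,2,3,4,5}  [seen]
{0,1,2,3,4} --b--> {0,1,2,3,4,5}  [seen]
{0,1,2,3,4} --c--> {0,1,2,3,4,5}  [seen]
{0,1,2,3,5} --a--> {0,1,2,3,4,5}  [seen]
{0,1,2,3,5} --b--> {0,1,2,3,4,5}  [seen]
{0,1,2,3,5} --c--> {0,1,2,3,5}  [seen]
{0,1,2,3} --a--> {0,1,2,3,4,5}  [seen]
{0,1,2,3} --b--> {0,1,2,3,4,5}  [seen]
{0,1,2,3} --c--> {0,1,2,3,5}  [seen]
{0,2,5} --a--> {0,1,2,3,4,5}  [seen]
{0,2,5} --b--> {0,1,2,3,5}  [seen]
{0,2,5} --c--> {0,1,2,3,5}  [seen]
Reachable DFA states: {0}, {1,4}, {1,3}, {0,2}, {0,1,2,3,4,5}, {0,2,3,4,5}, {1,2,4,5}, {1,2,5}, {0,1,2,3,4}, {0,1,2,3,5}, {0,1,2,3}, {0,2,5}.

12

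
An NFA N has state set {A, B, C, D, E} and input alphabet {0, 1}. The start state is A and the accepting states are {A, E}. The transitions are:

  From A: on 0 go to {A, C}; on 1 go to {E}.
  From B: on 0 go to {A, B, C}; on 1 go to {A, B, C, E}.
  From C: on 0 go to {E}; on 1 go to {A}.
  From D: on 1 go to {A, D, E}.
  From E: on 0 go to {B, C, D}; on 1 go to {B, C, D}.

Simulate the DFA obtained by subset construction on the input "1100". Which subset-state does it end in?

{A, B, C, D, E}

Start: {A}.
δ(A,1) = {E}.
Union: {E}.
After 1: {E}.
δ(E,1) = {B, C, D}.
Union: {B, C, D}.
After 1: {B, C, D}.
δ(B,0) = {A, B, C}; δ(C,0) = {E}; δ(D,0) = ∅.
Union: {A, B, C, E}.
After 0: {A, B, C, E}.
δ(A,0) = {A, C}; δ(B,0) = {A, B, C}; δ(C,0) = {E}; δ(E,0) = {B, C, D}.
Union: {A, B, C, D, E}.
After 0: {A, B, C, D, E}.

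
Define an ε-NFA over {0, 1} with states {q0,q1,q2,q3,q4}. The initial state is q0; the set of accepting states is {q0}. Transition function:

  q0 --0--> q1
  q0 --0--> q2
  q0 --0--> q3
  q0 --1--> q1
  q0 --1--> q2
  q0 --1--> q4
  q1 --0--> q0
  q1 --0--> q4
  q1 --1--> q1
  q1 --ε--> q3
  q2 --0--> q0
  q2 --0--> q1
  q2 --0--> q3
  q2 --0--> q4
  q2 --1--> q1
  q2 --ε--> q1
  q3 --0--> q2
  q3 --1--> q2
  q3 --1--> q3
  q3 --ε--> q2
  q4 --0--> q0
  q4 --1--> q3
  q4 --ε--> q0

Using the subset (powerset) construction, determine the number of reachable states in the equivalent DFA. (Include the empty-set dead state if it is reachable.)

Start state of the DFA: {q0} (ε-closure of the NFA start).
{q0} --0--> {q1,q2,q3}  [new]
{q0} --1--> {q0,q1,q2,q3,q4}  [new]
{q1,q2,q3} --0--> {q0,q1,q2,q3,q4}  [seen]
{q1,q2,q3} --1--> {q1,q2,q3}  [seen]
{q0,q1,q2,q3,q4} --0--> {q0,q1,q2,q3,q4}  [seen]
{q0,q1,q2,q3,q4} --1--> {q0,q1,q2,q3,q4}  [seen]
Reachable DFA states: {q0}, {q1,q2,q3}, {q0,q1,q2,q3,q4}.

3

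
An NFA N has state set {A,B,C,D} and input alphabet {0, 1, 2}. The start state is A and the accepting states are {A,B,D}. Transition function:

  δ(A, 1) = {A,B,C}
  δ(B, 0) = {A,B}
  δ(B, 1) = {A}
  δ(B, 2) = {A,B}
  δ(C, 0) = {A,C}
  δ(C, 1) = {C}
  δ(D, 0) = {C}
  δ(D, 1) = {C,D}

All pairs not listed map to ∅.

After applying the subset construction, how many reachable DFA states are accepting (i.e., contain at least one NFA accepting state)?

Start state of the DFA: {A}.
{A} --0--> ∅  [new]
{A} --1--> {A,B,C}  [new]
{A} --2--> ∅  [seen]
∅ --0--> ∅  [seen]
∅ --1--> ∅  [seen]
∅ --2--> ∅  [seen]
{A,B,C} --0--> {A,B,C}  [seen]
{A,B,C} --1--> {A,B,C}  [seen]
{A,B,C} --2--> {A,B}  [new]
{A,B} --0--> {A,B}  [seen]
{A,B} --1--> {A,B,C}  [seen]
{A,B} --2--> {A,B}  [seen]
Reachable DFA states: {A}, ∅, {A,B,C}, {A,B}.
Accepting DFA states (contain an NFA accepting state): {A}, {A,B,C}, {A,B}.

3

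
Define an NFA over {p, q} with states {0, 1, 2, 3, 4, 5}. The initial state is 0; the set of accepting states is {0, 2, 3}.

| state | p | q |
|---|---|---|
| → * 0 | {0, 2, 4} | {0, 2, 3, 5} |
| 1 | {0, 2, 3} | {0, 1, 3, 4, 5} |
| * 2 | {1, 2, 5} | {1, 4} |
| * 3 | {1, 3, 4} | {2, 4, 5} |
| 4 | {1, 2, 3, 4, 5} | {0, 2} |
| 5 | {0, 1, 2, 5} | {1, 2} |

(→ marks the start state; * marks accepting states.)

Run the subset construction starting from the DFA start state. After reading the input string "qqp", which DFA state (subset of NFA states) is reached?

{0, 1, 2, 3, 4, 5}

Start: {0}.
δ(0,q) = {0, 2, 3, 5}.
Union: {0, 2, 3, 5}.
After q: {0, 2, 3, 5}.
δ(0,q) = {0, 2, 3, 5}; δ(2,q) = {1, 4}; δ(3,q) = {2, 4, 5}; δ(5,q) = {1, 2}.
Union: {0, 1, 2, 3, 4, 5}.
After q: {0, 1, 2, 3, 4, 5}.
δ(0,p) = {0, 2, 4}; δ(1,p) = {0, 2, 3}; δ(2,p) = {1, 2, 5}; δ(3,p) = {1, 3, 4}; δ(4,p) = {1, 2, 3, 4, 5}; δ(5,p) = {0, 1, 2, 5}.
Union: {0, 1, 2, 3, 4, 5}.
After p: {0, 1, 2, 3, 4, 5}.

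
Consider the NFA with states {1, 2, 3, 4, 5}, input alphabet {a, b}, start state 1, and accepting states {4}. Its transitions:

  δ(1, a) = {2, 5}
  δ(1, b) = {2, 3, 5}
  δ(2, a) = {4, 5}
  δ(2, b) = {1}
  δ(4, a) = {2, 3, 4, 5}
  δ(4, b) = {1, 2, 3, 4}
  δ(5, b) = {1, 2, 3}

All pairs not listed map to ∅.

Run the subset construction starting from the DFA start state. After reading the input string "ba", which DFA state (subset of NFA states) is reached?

{4, 5}

Start: {1}.
δ(1,b) = {2, 3, 5}.
Union: {2, 3, 5}.
After b: {2, 3, 5}.
δ(2,a) = {4, 5}; δ(3,a) = ∅; δ(5,a) = ∅.
Union: {4, 5}.
After a: {4, 5}.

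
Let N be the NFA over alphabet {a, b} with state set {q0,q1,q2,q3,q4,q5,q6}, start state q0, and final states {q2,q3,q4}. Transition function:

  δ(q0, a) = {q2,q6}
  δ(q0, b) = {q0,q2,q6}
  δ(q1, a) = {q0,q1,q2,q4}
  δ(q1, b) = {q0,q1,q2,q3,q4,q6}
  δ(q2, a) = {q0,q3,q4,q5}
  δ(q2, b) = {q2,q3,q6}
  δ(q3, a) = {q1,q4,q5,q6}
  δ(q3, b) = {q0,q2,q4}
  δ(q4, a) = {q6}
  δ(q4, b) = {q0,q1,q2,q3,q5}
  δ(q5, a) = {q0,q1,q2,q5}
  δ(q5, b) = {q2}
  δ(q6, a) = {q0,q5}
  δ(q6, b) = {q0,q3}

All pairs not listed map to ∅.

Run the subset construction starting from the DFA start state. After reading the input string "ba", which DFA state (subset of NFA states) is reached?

{q0,q2,q3,q4,q5,q6}

Start: {q0}.
δ(q0,b) = {q0,q2,q6}.
Union: {q0,q2,q6}.
After b: {q0,q2,q6}.
δ(q0,a) = {q2,q6}; δ(q2,a) = {q0,q3,q4,q5}; δ(q6,a) = {q0,q5}.
Union: {q0,q2,q3,q4,q5,q6}.
After a: {q0,q2,q3,q4,q5,q6}.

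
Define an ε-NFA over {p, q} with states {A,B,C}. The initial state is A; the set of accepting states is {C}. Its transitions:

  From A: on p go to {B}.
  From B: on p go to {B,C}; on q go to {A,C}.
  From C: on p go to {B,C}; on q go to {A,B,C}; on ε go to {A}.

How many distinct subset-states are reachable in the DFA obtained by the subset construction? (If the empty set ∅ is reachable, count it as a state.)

Start state of the DFA: {A} (ε-closure of the NFA start).
{A} --p--> {B}  [new]
{A} --q--> ∅  [new]
{B} --p--> {A,B,C}  [new]
{B} --q--> {A,C}  [new]
∅ --p--> ∅  [seen]
∅ --q--> ∅  [seen]
{A,B,C} --p--> {A,B,C}  [seen]
{A,B,C} --q--> {A,B,C}  [seen]
{A,C} --p--> {A,B,C}  [seen]
{A,C} --q--> {A,B,C}  [seen]
Reachable DFA states: {A}, {B}, ∅, {A,B,C}, {A,C}.

5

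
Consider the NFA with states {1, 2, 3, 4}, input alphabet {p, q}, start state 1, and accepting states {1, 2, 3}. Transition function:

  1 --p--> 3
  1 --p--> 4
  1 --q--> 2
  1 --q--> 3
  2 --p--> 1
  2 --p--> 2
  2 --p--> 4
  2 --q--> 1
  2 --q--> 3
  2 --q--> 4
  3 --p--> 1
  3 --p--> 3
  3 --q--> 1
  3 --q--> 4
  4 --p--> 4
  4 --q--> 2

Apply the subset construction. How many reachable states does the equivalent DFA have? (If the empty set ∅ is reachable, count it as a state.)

Start state of the DFA: {1}.
{1} --p--> {3, 4}  [new]
{1} --q--> {2, 3}  [new]
{3, 4} --p--> {1, 3, 4}  [new]
{3, 4} --q--> {1, 2, 4}  [new]
{2, 3} --p--> {1, 2, 3, 4}  [new]
{2, 3} --q--> {1, 3, 4}  [seen]
{1, 3, 4} --p--> {1, 3, 4}  [seen]
{1, 3, 4} --q--> {1, 2, 3, 4}  [seen]
{1, 2, 4} --p--> {1, 2, 3, 4}  [seen]
{1, 2, 4} --q--> {1, 2, 3, 4}  [seen]
{1, 2, 3, 4} --p--> {1, 2, 3, 4}  [seen]
{1, 2, 3, 4} --q--> {1, 2, 3, 4}  [seen]
Reachable DFA states: {1}, {3, 4}, {2, 3}, {1, 3, 4}, {1, 2, 4}, {1, 2, 3, 4}.

6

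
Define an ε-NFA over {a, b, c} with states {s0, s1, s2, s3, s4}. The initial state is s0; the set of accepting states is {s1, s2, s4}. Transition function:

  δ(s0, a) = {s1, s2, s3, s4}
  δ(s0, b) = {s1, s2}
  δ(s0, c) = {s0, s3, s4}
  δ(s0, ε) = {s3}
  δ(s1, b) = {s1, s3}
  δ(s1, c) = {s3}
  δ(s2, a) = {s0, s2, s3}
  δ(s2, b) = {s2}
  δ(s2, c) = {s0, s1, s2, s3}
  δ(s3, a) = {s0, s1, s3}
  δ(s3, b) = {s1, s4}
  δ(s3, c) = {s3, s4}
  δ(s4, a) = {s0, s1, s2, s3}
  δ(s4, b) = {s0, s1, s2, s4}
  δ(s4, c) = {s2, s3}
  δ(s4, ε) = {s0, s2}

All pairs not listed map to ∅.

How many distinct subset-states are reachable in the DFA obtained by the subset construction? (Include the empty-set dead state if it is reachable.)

Start state of the DFA: {s0, s3} (ε-closure of the NFA start).
{s0, s3} --a--> {s0, s1, s2, s3, s4}  [new]
{s0, s3} --b--> {s0, s1, s2, s3, s4}  [seen]
{s0, s3} --c--> {s0, s2, s3, s4}  [new]
{s0, s1, s2, s3, s4} --a--> {s0, s1, s2, s3, s4}  [seen]
{s0, s1, s2, s3, s4} --b--> {s0, s1, s2, s3, s4}  [seen]
{s0, s1, s2, s3, s4} --c--> {s0, s1, s2, s3, s4}  [seen]
{s0, s2, s3, s4} --a--> {s0, s1, s2, s3, s4}  [seen]
{s0, s2, s3, s4} --b--> {s0, s1, s2, s3, s4}  [seen]
{s0, s2, s3, s4} --c--> {s0, s1, s2, s3, s4}  [seen]
Reachable DFA states: {s0, s3}, {s0, s1, s2, s3, s4}, {s0, s2, s3, s4}.

3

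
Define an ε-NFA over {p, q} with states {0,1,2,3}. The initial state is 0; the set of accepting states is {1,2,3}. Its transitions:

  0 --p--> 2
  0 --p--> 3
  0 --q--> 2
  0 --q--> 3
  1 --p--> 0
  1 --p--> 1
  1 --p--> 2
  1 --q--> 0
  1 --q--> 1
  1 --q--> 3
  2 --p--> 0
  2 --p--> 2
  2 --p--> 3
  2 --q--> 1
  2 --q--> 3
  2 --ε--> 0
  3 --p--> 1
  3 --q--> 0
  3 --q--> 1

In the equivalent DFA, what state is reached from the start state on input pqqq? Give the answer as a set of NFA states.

Start: {0}.
δ(0,p) = {2,3}.
Union: {2,3}.
ε-closure gives {0,2,3}.
After p: {0,2,3}.
δ(0,q) = {2,3}; δ(2,q) = {1,3}; δ(3,q) = {0,1}.
Union: {0,1,2,3}.
After q: {0,1,2,3}.
δ(0,q) = {2,3}; δ(1,q) = {0,1,3}; δ(2,q) = {1,3}; δ(3,q) = {0,1}.
Union: {0,1,2,3}.
After q: {0,1,2,3}.
δ(0,q) = {2,3}; δ(1,q) = {0,1,3}; δ(2,q) = {1,3}; δ(3,q) = {0,1}.
Union: {0,1,2,3}.
After q: {0,1,2,3}.

{0,1,2,3}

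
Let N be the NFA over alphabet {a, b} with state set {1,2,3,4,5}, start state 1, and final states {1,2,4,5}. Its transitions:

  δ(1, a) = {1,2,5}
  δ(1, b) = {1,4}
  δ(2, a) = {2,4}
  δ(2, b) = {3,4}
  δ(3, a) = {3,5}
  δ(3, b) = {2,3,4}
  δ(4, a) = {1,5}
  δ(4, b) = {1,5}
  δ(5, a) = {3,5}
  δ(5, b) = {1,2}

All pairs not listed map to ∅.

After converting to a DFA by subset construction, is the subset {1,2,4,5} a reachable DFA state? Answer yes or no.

Start state of the DFA: {1}.
{1} --a--> {1,2,5}  [new]
{1} --b--> {1,4}  [new]
{1,2,5} --a--> {1,2,3,4,5}  [new]
{1,2,5} --b--> {1,2,3,4}  [new]
{1,4} --a--> {1,2,5}  [seen]
{1,4} --b--> {1,4,5}  [new]
{1,2,3,4,5} --a--> {1,2,3,4,5}  [seen]
{1,2,3,4,5} --b--> {1,2,3,4,5}  [seen]
{1,2,3,4} --a--> {1,2,3,4,5}  [seen]
{1,2,3,4} --b--> {1,2,3,4,5}  [seen]
{1,4,5} --a--> {1,2,3,5}  [new]
{1,4,5} --b--> {1,2,4,5}  [new]
{1,2,3,5} --a--> {1,2,3,4,5}  [seen]
{1,2,3,5} --b--> {1,2,3,4}  [seen]
{1,2,4,5} --a--> {1,2,3,4,5}  [seen]
{1,2,4,5} --b--> {1,2,3,4,5}  [seen]
Reachable DFA states: {1}, {1,2,5}, {1,4}, {1,2,3,4,5}, {1,2,3,4}, {1,4,5}, {1,2,3,5}, {1,2,4,5}.
{1,2,4,5} is among them.

yes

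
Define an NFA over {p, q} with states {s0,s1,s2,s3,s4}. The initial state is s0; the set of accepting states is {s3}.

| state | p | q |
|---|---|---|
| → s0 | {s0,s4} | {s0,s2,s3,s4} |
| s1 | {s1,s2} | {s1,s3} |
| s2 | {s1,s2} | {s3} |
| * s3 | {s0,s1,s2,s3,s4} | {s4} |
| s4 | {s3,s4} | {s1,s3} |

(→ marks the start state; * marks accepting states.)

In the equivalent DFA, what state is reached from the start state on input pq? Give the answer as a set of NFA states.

Start: {s0}.
δ(s0,p) = {s0,s4}.
Union: {s0,s4}.
After p: {s0,s4}.
δ(s0,q) = {s0,s2,s3,s4}; δ(s4,q) = {s1,s3}.
Union: {s0,s1,s2,s3,s4}.
After q: {s0,s1,s2,s3,s4}.

{s0,s1,s2,s3,s4}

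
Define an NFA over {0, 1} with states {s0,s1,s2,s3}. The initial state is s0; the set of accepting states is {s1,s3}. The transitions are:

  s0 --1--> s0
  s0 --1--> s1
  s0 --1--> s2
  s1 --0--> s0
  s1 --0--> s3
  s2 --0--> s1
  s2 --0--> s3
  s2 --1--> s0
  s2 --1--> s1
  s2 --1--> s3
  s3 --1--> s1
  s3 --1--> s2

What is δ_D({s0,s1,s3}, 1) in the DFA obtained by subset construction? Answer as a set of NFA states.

δ(s0,1) = {s0,s1,s2}; δ(s1,1) = ∅; δ(s3,1) = {s1,s2}.
Union: {s0,s1,s2}.

{s0,s1,s2}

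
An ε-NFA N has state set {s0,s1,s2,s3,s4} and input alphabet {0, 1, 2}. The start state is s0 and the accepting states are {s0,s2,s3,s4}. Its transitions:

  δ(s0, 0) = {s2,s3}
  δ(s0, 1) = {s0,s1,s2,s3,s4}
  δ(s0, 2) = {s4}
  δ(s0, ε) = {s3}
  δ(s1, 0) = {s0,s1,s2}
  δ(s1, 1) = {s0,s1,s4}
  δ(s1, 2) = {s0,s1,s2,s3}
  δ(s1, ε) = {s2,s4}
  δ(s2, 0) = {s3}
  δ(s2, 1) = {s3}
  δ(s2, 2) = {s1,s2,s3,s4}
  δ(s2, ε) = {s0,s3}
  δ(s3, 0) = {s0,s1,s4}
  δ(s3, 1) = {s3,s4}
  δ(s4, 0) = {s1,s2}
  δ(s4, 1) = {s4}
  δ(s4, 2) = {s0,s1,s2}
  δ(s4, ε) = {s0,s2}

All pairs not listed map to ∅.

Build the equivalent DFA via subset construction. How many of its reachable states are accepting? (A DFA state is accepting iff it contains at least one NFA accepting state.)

Start state of the DFA: {s0,s3} (ε-closure of the NFA start).
{s0,s3} --0--> {s0,s1,s2,s3,s4}  [new]
{s0,s3} --1--> {s0,s1,s2,s3,s4}  [seen]
{s0,s3} --2--> {s0,s2,s3,s4}  [new]
{s0,s1,s2,s3,s4} --0--> {s0,s1,s2,s3,s4}  [seen]
{s0,s1,s2,s3,s4} --1--> {s0,s1,s2,s3,s4}  [seen]
{s0,s1,s2,s3,s4} --2--> {s0,s1,s2,s3,s4}  [seen]
{s0,s2,s3,s4} --0--> {s0,s1,s2,s3,s4}  [seen]
{s0,s2,s3,s4} --1--> {s0,s1,s2,s3,s4}  [seen]
{s0,s2,s3,s4} --2--> {s0,s1,s2,s3,s4}  [seen]
Reachable DFA states: {s0,s3}, {s0,s1,s2,s3,s4}, {s0,s2,s3,s4}.
Accepting DFA states (contain an NFA accepting state): {s0,s3}, {s0,s1,s2,s3,s4}, {s0,s2,s3,s4}.

3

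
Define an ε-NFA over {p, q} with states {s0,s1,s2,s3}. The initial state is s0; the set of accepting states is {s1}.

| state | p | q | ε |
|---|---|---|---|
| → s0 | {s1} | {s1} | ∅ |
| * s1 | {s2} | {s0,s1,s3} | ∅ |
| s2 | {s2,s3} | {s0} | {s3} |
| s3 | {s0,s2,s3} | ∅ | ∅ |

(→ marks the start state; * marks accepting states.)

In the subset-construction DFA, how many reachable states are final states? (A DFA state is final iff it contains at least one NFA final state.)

Start state of the DFA: {s0} (ε-closure of the NFA start).
{s0} --p--> {s1}  [new]
{s0} --q--> {s1}  [seen]
{s1} --p--> {s2,s3}  [new]
{s1} --q--> {s0,s1,s3}  [new]
{s2,s3} --p--> {s0,s2,s3}  [new]
{s2,s3} --q--> {s0}  [seen]
{s0,s1,s3} --p--> {s0,s1,s2,s3}  [new]
{s0,s1,s3} --q--> {s0,s1,s3}  [seen]
{s0,s2,s3} --p--> {s0,s1,s2,s3}  [seen]
{s0,s2,s3} --q--> {s0,s1}  [new]
{s0,s1,s2,s3} --p--> {s0,s1,s2,s3}  [seen]
{s0,s1,s2,s3} --q--> {s0,s1,s3}  [seen]
{s0,s1} --p--> {s1,s2,s3}  [new]
{s0,s1} --q--> {s0,s1,s3}  [seen]
{s1,s2,s3} --p--> {s0,s2,s3}  [seen]
{s1,s2,s3} --q--> {s0,s1,s3}  [seen]
Reachable DFA states: {s0}, {s1}, {s2,s3}, {s0,s1,s3}, {s0,s2,s3}, {s0,s1,s2,s3}, {s0,s1}, {s1,s2,s3}.
Accepting DFA states (contain an NFA accepting state): {s1}, {s0,s1,s3}, {s0,s1,s2,s3}, {s0,s1}, {s1,s2,s3}.

5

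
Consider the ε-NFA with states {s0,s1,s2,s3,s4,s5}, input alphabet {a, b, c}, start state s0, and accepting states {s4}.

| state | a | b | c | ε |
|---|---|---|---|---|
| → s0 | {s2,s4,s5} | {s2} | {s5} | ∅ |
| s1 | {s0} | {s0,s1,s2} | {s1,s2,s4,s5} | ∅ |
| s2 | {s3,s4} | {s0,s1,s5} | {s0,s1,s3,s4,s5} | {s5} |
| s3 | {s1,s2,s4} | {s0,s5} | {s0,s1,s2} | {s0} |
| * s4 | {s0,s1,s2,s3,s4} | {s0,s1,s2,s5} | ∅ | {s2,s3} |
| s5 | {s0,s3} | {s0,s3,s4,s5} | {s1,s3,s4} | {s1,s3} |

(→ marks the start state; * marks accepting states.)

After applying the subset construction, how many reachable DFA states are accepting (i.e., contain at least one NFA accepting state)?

Start state of the DFA: {s0} (ε-closure of the NFA start).
{s0} --a--> {s0,s1,s2,s3,s4,s5}  [new]
{s0} --b--> {s0,s1,s2,s3,s5}  [new]
{s0} --c--> {s0,s1,s3,s5}  [new]
{s0,s1,s2,s3,s4,s5} --a--> {s0,s1,s2,s3,s4,s5}  [seen]
{s0,s1,s2,s3,s4,s5} --b--> {s0,s1,s2,s3,s4,s5}  [seen]
{s0,s1,s2,s3,s4,s5} --c--> {s0,s1,s2,s3,s4,s5}  [seen]
{s0,s1,s2,s3,s5} --a--> {s0,s1,s2,s3,s4,s5}  [seen]
{s0,s1,s2,s3,s5} --b--> {s0,s1,s2,s3,s4,s5}  [seen]
{s0,s1,s2,s3,s5} --c--> {s0,s1,s2,s3,s4,s5}  [seen]
{s0,s1,s3,s5} --a--> {s0,s1,s2,s3,s4,s5}  [seen]
{s0,s1,s3,s5} --b--> {s0,s1,s2,s3,s4,s5}  [seen]
{s0,s1,s3,s5} --c--> {s0,s1,s2,s3,s4,s5}  [seen]
Reachable DFA states: {s0}, {s0,s1,s2,s3,s4,s5}, {s0,s1,s2,s3,s5}, {s0,s1,s3,s5}.
Accepting DFA states (contain an NFA accepting state): {s0,s1,s2,s3,s4,s5}.

1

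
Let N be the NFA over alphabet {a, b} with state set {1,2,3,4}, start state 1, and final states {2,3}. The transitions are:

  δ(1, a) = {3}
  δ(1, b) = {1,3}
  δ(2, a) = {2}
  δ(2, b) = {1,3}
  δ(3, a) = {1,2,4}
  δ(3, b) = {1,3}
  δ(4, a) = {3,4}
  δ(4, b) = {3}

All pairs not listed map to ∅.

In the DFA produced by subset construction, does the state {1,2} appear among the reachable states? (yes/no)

Start state of the DFA: {1}.
{1} --a--> {3}  [new]
{1} --b--> {1,3}  [new]
{3} --a--> {1,2,4}  [new]
{3} --b--> {1,3}  [seen]
{1,3} --a--> {1,2,3,4}  [new]
{1,3} --b--> {1,3}  [seen]
{1,2,4} --a--> {2,3,4}  [new]
{1,2,4} --b--> {1,3}  [seen]
{1,2,3,4} --a--> {1,2,3,4}  [seen]
{1,2,3,4} --b--> {1,3}  [seen]
{2,3,4} --a--> {1,2,3,4}  [seen]
{2,3,4} --b--> {1,3}  [seen]
Reachable DFA states: {1}, {3}, {1,3}, {1,2,4}, {1,2,3,4}, {2,3,4}.
{1,2} is not among them.

no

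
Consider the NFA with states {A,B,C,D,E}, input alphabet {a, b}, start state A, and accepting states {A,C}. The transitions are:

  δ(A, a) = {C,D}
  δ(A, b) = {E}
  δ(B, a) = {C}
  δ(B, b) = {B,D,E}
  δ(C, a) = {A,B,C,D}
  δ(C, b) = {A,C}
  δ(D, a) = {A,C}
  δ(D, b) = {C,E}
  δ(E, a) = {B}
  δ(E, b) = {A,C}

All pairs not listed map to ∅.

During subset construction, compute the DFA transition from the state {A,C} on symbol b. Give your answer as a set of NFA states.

{A,C,E}

δ(A,b) = {E}; δ(C,b) = {A,C}.
Union: {A,C,E}.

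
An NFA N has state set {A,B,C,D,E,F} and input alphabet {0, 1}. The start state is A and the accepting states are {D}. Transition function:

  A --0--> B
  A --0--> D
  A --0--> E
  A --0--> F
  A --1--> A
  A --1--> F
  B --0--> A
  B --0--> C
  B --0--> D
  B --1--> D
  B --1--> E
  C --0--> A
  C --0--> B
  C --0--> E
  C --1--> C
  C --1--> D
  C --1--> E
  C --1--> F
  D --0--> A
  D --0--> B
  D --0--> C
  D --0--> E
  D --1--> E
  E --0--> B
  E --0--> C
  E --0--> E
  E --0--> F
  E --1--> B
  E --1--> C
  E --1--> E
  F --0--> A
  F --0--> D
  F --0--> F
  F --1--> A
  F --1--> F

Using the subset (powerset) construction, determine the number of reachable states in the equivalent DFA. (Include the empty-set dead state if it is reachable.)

Start state of the DFA: {A}.
{A} --0--> {B,D,E,F}  [new]
{A} --1--> {A,F}  [new]
{B,D,E,F} --0--> {A,B,C,D,E,F}  [new]
{B,D,E,F} --1--> {A,B,C,D,E,F}  [seen]
{A,F} --0--> {A,B,D,E,F}  [new]
{A,F} --1--> {A,F}  [seen]
{A,B,C,D,E,F} --0--> {A,B,C,D,E,F}  [seen]
{A,B,C,D,E,F} --1--> {A,B,C,D,E,F}  [seen]
{A,B,D,E,F} --0--> {A,B,C,D,E,F}  [seen]
{A,B,D,E,F} --1--> {A,B,C,D,E,F}  [seen]
Reachable DFA states: {A}, {B,D,E,F}, {A,F}, {A,B,C,D,E,F}, {A,B,D,E,F}.

5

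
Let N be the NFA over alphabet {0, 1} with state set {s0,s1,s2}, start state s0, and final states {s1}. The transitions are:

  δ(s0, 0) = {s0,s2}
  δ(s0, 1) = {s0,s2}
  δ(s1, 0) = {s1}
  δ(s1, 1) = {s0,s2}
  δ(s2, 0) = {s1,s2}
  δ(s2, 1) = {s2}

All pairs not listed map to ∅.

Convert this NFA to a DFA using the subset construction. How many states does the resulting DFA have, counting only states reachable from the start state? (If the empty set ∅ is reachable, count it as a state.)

3

Start state of the DFA: {s0}.
{s0} --0--> {s0,s2}  [new]
{s0} --1--> {s0,s2}  [seen]
{s0,s2} --0--> {s0,s1,s2}  [new]
{s0,s2} --1--> {s0,s2}  [seen]
{s0,s1,s2} --0--> {s0,s1,s2}  [seen]
{s0,s1,s2} --1--> {s0,s2}  [seen]
Reachable DFA states: {s0}, {s0,s2}, {s0,s1,s2}.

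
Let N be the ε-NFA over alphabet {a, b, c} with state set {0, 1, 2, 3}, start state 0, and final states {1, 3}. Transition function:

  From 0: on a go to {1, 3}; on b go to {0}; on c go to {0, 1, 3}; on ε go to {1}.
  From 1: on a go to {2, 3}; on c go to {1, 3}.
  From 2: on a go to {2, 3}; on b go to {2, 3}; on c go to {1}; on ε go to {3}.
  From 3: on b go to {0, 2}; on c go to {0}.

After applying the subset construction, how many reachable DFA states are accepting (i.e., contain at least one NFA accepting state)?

Start state of the DFA: {0, 1} (ε-closure of the NFA start).
{0, 1} --a--> {1, 2, 3}  [new]
{0, 1} --b--> {0, 1}  [seen]
{0, 1} --c--> {0, 1, 3}  [new]
{1, 2, 3} --a--> {2, 3}  [new]
{1, 2, 3} --b--> {0, 1, 2, 3}  [new]
{1, 2, 3} --c--> {0, 1, 3}  [seen]
{0, 1, 3} --a--> {1, 2, 3}  [seen]
{0, 1, 3} --b--> {0, 1, 2, 3}  [seen]
{0, 1, 3} --c--> {0, 1, 3}  [seen]
{2, 3} --a--> {2, 3}  [seen]
{2, 3} --b--> {0, 1, 2, 3}  [seen]
{2, 3} --c--> {0, 1}  [seen]
{0, 1, 2, 3} --a--> {1, 2, 3}  [seen]
{0, 1, 2, 3} --b--> {0, 1, 2, 3}  [seen]
{0, 1, 2, 3} --c--> {0, 1, 3}  [seen]
Reachable DFA states: {0, 1}, {1, 2, 3}, {0, 1, 3}, {2, 3}, {0, 1, 2, 3}.
Accepting DFA states (contain an NFA accepting state): {0, 1}, {1, 2, 3}, {0, 1, 3}, {2, 3}, {0, 1, 2, 3}.

5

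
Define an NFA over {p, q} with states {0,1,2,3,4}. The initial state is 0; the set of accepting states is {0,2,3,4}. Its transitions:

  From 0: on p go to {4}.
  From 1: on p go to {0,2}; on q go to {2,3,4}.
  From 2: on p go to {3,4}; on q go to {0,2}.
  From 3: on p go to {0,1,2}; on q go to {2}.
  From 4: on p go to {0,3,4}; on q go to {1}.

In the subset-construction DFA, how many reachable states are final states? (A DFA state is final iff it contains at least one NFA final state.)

Start state of the DFA: {0}.
{0} --p--> {4}  [new]
{0} --q--> ∅  [new]
{4} --p--> {0,3,4}  [new]
{4} --q--> {1}  [new]
∅ --p--> ∅  [seen]
∅ --q--> ∅  [seen]
{0,3,4} --p--> {0,1,2,3,4}  [new]
{0,3,4} --q--> {1,2}  [new]
{1} --p--> {0,2}  [new]
{1} --q--> {2,3,4}  [new]
{0,1,2,3,4} --p--> {0,1,2,3,4}  [seen]
{0,1,2,3,4} --q--> {0,1,2,3,4}  [seen]
{1,2} --p--> {0,2,3,4}  [new]
{1,2} --q--> {0,2,3,4}  [seen]
{0,2} --p--> {3,4}  [new]
{0,2} --q--> {0,2}  [seen]
{2,3,4} --p--> {0,1,2,3,4}  [seen]
{2,3,4} --q--> {0,1,2}  [new]
{0,2,3,4} --p--> {0,1,2,3,4}  [seen]
{0,2,3,4} --q--> {0,1,2}  [seen]
{3,4} --p--> {0,1,2,3,4}  [seen]
{3,4} --q--> {1,2}  [seen]
{0,1,2} --p--> {0,2,3,4}  [seen]
{0,1,2} --q--> {0,2,3,4}  [seen]
Reachable DFA states: {0}, {4}, ∅, {0,3,4}, {1}, {0,1,2,3,4}, {1,2}, {0,2}, {2,3,4}, {0,2,3,4}, {3,4}, {0,1,2}.
Accepting DFA states (contain an NFA accepting state): {0}, {4}, {0,3,4}, {0,1,2,3,4}, {1,2}, {0,2}, {2,3,4}, {0,2,3,4}, {3,4}, {0,1,2}.

10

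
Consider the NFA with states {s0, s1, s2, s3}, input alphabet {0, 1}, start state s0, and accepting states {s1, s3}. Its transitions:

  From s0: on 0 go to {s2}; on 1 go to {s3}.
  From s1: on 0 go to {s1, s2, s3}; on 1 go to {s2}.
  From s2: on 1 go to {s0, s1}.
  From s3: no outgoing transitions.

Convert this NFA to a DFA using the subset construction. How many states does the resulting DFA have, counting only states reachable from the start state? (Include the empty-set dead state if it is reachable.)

9

Start state of the DFA: {s0}.
{s0} --0--> {s2}  [new]
{s0} --1--> {s3}  [new]
{s2} --0--> ∅  [new]
{s2} --1--> {s0, s1}  [new]
{s3} --0--> ∅  [seen]
{s3} --1--> ∅  [seen]
∅ --0--> ∅  [seen]
∅ --1--> ∅  [seen]
{s0, s1} --0--> {s1, s2, s3}  [new]
{s0, s1} --1--> {s2, s3}  [new]
{s1, s2, s3} --0--> {s1, s2, s3}  [seen]
{s1, s2, s3} --1--> {s0, s1, s2}  [new]
{s2, s3} --0--> ∅  [seen]
{s2, s3} --1--> {s0, s1}  [seen]
{s0, s1, s2} --0--> {s1, s2, s3}  [seen]
{s0, s1, s2} --1--> {s0, s1, s2, s3}  [new]
{s0, s1, s2, s3} --0--> {s1, s2, s3}  [seen]
{s0, s1, s2, s3} --1--> {s0, s1, s2, s3}  [seen]
Reachable DFA states: {s0}, {s2}, {s3}, ∅, {s0, s1}, {s1, s2, s3}, {s2, s3}, {s0, s1, s2}, {s0, s1, s2, s3}.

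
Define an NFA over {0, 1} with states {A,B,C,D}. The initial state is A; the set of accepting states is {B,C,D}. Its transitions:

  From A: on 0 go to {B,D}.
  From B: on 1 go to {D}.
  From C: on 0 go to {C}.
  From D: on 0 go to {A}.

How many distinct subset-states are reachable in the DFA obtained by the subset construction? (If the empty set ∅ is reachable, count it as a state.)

4

Start state of the DFA: {A}.
{A} --0--> {B,D}  [new]
{A} --1--> ∅  [new]
{B,D} --0--> {A}  [seen]
{B,D} --1--> {D}  [new]
∅ --0--> ∅  [seen]
∅ --1--> ∅  [seen]
{D} --0--> {A}  [seen]
{D} --1--> ∅  [seen]
Reachable DFA states: {A}, {B,D}, ∅, {D}.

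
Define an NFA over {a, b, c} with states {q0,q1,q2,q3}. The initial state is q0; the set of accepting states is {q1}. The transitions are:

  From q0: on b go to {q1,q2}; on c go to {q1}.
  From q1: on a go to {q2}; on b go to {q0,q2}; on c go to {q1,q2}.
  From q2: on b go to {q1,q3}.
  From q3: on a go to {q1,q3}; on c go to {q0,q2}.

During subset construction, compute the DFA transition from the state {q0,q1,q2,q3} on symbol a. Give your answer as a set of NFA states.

{q1,q2,q3}

δ(q0,a) = ∅; δ(q1,a) = {q2}; δ(q2,a) = ∅; δ(q3,a) = {q1,q3}.
Union: {q1,q2,q3}.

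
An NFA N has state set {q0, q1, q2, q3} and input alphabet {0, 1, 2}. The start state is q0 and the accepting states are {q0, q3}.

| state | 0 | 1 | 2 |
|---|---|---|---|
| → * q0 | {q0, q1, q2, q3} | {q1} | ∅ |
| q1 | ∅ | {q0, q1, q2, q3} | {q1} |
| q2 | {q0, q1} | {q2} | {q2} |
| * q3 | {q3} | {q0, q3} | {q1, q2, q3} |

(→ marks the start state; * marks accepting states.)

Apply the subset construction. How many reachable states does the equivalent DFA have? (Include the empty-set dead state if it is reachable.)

6

Start state of the DFA: {q0}.
{q0} --0--> {q0, q1, q2, q3}  [new]
{q0} --1--> {q1}  [new]
{q0} --2--> ∅  [new]
{q0, q1, q2, q3} --0--> {q0, q1, q2, q3}  [seen]
{q0, q1, q2, q3} --1--> {q0, q1, q2, q3}  [seen]
{q0, q1, q2, q3} --2--> {q1, q2, q3}  [new]
{q1} --0--> ∅  [seen]
{q1} --1--> {q0, q1, q2, q3}  [seen]
{q1} --2--> {q1}  [seen]
∅ --0--> ∅  [seen]
∅ --1--> ∅  [seen]
∅ --2--> ∅  [seen]
{q1, q2, q3} --0--> {q0, q1, q3}  [new]
{q1, q2, q3} --1--> {q0, q1, q2, q3}  [seen]
{q1, q2, q3} --2--> {q1, q2, q3}  [seen]
{q0, q1, q3} --0--> {q0, q1, q2, q3}  [seen]
{q0, q1, q3} --1--> {q0, q1, q2, q3}  [seen]
{q0, q1, q3} --2--> {q1, q2, q3}  [seen]
Reachable DFA states: {q0}, {q0, q1, q2, q3}, {q1}, ∅, {q1, q2, q3}, {q0, q1, q3}.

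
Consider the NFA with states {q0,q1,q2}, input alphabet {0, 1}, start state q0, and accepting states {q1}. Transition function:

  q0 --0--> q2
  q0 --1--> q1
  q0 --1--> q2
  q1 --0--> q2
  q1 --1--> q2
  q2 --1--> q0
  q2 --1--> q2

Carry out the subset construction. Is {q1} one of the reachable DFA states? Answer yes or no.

Start state of the DFA: {q0}.
{q0} --0--> {q2}  [new]
{q0} --1--> {q1,q2}  [new]
{q2} --0--> ∅  [new]
{q2} --1--> {q0,q2}  [new]
{q1,q2} --0--> {q2}  [seen]
{q1,q2} --1--> {q0,q2}  [seen]
∅ --0--> ∅  [seen]
∅ --1--> ∅  [seen]
{q0,q2} --0--> {q2}  [seen]
{q0,q2} --1--> {q0,q1,q2}  [new]
{q0,q1,q2} --0--> {q2}  [seen]
{q0,q1,q2} --1--> {q0,q1,q2}  [seen]
Reachable DFA states: {q0}, {q2}, {q1,q2}, ∅, {q0,q2}, {q0,q1,q2}.
{q1} is not among them.

no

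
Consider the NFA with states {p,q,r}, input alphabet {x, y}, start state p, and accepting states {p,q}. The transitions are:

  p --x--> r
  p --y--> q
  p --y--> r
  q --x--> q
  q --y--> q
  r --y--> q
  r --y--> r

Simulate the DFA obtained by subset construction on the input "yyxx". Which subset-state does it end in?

Start: {p}.
δ(p,y) = {q,r}.
Union: {q,r}.
After y: {q,r}.
δ(q,y) = {q}; δ(r,y) = {q,r}.
Union: {q,r}.
After y: {q,r}.
δ(q,x) = {q}; δ(r,x) = ∅.
Union: {q}.
After x: {q}.
δ(q,x) = {q}.
Union: {q}.
After x: {q}.

{q}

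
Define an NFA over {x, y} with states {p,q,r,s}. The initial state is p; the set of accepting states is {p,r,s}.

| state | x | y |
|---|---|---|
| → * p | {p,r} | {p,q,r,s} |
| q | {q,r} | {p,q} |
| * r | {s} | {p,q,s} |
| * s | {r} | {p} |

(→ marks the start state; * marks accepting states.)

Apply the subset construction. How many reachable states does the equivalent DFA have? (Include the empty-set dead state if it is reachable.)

4

Start state of the DFA: {p}.
{p} --x--> {p,r}  [new]
{p} --y--> {p,q,r,s}  [new]
{p,r} --x--> {p,r,s}  [new]
{p,r} --y--> {p,q,r,s}  [seen]
{p,q,r,s} --x--> {p,q,r,s}  [seen]
{p,q,r,s} --y--> {p,q,r,s}  [seen]
{p,r,s} --x--> {p,r,s}  [seen]
{p,r,s} --y--> {p,q,r,s}  [seen]
Reachable DFA states: {p}, {p,r}, {p,q,r,s}, {p,r,s}.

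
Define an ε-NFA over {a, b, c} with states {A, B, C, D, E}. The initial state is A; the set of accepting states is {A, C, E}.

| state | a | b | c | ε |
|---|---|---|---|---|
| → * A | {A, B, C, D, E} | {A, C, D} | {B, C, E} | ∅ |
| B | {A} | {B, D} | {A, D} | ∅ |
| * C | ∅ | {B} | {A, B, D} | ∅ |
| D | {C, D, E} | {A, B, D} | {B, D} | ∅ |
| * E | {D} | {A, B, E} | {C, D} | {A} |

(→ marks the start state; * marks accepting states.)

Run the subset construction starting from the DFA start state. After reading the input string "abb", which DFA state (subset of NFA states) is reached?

{A, B, C, D, E}

Start: {A}.
δ(A,a) = {A, B, C, D, E}.
Union: {A, B, C, D, E}.
After a: {A, B, C, D, E}.
δ(A,b) = {A, C, D}; δ(B,b) = {B, D}; δ(C,b) = {B}; δ(D,b) = {A, B, D}; δ(E,b) = {A, B, E}.
Union: {A, B, C, D, E}.
After b: {A, B, C, D, E}.
δ(A,b) = {A, C, D}; δ(B,b) = {B, D}; δ(C,b) = {B}; δ(D,b) = {A, B, D}; δ(E,b) = {A, B, E}.
Union: {A, B, C, D, E}.
After b: {A, B, C, D, E}.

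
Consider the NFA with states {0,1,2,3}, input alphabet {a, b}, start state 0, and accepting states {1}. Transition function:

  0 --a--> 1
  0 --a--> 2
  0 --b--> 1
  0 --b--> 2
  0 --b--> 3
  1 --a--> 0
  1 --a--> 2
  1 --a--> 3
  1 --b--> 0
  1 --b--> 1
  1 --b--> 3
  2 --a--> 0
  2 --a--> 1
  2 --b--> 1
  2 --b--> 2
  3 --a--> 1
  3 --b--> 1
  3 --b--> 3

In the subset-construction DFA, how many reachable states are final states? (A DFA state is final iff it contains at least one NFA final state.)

Start state of the DFA: {0}.
{0} --a--> {1,2}  [new]
{0} --b--> {1,2,3}  [new]
{1,2} --a--> {0,1,2,3}  [new]
{1,2} --b--> {0,1,2,3}  [seen]
{1,2,3} --a--> {0,1,2,3}  [seen]
{1,2,3} --b--> {0,1,2,3}  [seen]
{0,1,2,3} --a--> {0,1,2,3}  [seen]
{0,1,2,3} --b--> {0,1,2,3}  [seen]
Reachable DFA states: {0}, {1,2}, {1,2,3}, {0,1,2,3}.
Accepting DFA states (contain an NFA accepting state): {1,2}, {1,2,3}, {0,1,2,3}.

3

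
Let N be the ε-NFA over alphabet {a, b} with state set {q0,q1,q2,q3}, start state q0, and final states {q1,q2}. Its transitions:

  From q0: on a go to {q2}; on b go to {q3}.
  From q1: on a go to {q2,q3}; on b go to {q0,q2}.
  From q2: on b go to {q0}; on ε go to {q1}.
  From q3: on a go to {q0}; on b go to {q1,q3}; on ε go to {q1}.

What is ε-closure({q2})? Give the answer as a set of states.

{q1,q2}

Begin with {q2}.
q2 →ε {q1}; add q1.
ε-closure = {q1,q2}.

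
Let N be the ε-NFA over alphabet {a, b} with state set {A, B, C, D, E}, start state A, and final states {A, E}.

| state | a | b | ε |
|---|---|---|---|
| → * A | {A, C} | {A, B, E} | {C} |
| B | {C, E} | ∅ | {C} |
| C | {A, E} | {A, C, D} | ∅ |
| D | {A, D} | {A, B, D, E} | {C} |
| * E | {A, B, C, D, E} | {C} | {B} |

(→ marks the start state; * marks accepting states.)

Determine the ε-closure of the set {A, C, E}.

{A, B, C, E}

Begin with {A, C, E}.
E →ε {B}; add B.
ε-closure = {A, B, C, E}.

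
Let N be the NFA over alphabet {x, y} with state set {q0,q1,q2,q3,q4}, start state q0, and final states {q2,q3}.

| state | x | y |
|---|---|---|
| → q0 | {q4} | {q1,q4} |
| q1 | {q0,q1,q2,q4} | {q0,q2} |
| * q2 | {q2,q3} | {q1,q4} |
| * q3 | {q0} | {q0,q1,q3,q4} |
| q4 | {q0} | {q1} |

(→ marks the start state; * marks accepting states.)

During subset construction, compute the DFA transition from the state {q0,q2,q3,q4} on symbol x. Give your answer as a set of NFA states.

{q0,q2,q3,q4}

δ(q0,x) = {q4}; δ(q2,x) = {q2,q3}; δ(q3,x) = {q0}; δ(q4,x) = {q0}.
Union: {q0,q2,q3,q4}.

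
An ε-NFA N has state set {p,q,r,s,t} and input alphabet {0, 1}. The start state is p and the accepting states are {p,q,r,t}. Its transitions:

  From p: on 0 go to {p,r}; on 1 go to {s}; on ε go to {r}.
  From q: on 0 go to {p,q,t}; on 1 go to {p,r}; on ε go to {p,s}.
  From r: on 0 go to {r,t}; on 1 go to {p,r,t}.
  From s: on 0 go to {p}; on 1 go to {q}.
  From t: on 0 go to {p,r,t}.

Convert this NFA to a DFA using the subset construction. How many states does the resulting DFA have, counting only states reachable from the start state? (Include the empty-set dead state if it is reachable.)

Start state of the DFA: {p,r} (ε-closure of the NFA start).
{p,r} --0--> {p,r,t}  [new]
{p,r} --1--> {p,r,s,t}  [new]
{p,r,t} --0--> {p,r,t}  [seen]
{p,r,t} --1--> {p,r,s,t}  [seen]
{p,r,s,t} --0--> {p,r,t}  [seen]
{p,r,s,t} --1--> {p,q,r,s,t}  [new]
{p,q,r,s,t} --0--> {p,q,r,s,t}  [seen]
{p,q,r,s,t} --1--> {p,q,r,s,t}  [seen]
Reachable DFA states: {p,r}, {p,r,t}, {p,r,s,t}, {p,q,r,s,t}.

4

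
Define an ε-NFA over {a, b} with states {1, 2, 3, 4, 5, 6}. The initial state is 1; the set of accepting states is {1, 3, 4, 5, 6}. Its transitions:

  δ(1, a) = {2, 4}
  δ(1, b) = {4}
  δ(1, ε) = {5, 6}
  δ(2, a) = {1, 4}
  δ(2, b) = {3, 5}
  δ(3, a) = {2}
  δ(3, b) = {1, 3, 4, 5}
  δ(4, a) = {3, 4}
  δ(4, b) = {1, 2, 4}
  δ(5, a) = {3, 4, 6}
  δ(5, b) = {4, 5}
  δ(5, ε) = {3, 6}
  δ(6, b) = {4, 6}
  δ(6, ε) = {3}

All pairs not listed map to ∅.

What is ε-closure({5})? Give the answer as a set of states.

Begin with {5}.
5 →ε {3, 6}; add 3, 6.
ε-closure = {3, 5, 6}.

{3, 5, 6}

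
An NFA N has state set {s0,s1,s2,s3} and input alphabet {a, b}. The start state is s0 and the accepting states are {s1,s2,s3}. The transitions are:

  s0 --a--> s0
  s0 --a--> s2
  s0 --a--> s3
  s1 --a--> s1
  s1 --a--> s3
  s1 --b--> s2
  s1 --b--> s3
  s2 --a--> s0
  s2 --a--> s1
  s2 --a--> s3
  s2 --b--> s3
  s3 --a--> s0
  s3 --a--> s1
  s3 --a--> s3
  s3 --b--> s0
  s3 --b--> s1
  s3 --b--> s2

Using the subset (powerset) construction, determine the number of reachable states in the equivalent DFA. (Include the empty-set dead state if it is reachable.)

Start state of the DFA: {s0}.
{s0} --a--> {s0,s2,s3}  [new]
{s0} --b--> ∅  [new]
{s0,s2,s3} --a--> {s0,s1,s2,s3}  [new]
{s0,s2,s3} --b--> {s0,s1,s2,s3}  [seen]
∅ --a--> ∅  [seen]
∅ --b--> ∅  [seen]
{s0,s1,s2,s3} --a--> {s0,s1,s2,s3}  [seen]
{s0,s1,s2,s3} --b--> {s0,s1,s2,s3}  [seen]
Reachable DFA states: {s0}, {s0,s2,s3}, ∅, {s0,s1,s2,s3}.

4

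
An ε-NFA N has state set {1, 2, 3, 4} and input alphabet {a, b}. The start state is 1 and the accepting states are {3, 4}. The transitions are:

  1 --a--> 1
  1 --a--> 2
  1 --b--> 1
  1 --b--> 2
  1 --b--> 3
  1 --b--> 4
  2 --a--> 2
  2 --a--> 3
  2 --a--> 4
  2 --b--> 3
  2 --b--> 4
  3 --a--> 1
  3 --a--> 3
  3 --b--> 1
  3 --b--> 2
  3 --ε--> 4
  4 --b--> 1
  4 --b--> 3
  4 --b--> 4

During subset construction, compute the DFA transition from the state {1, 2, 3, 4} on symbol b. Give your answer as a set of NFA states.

δ(1,b) = {1, 2, 3, 4}; δ(2,b) = {3, 4}; δ(3,b) = {1, 2}; δ(4,b) = {1, 3, 4}.
Union: {1, 2, 3, 4}.

{1, 2, 3, 4}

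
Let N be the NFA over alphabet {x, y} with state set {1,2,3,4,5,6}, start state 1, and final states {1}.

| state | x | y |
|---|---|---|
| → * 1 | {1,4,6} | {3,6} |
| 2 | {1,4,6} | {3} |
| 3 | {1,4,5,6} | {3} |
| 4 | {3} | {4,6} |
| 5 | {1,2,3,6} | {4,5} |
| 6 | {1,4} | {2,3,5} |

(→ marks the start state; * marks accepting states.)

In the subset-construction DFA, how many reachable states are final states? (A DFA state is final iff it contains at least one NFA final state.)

7

Start state of the DFA: {1}.
{1} --x--> {1,4,6}  [new]
{1} --y--> {3,6}  [new]
{1,4,6} --x--> {1,3,4,6}  [new]
{1,4,6} --y--> {2,3,4,5,6}  [new]
{3,6} --x--> {1,4,5,6}  [new]
{3,6} --y--> {2,3,5}  [new]
{1,3,4,6} --x--> {1,3,4,5,6}  [new]
{1,3,4,6} --y--> {2,3,4,5,6}  [seen]
{2,3,4,5,6} --x--> {1,2,3,4,5,6}  [new]
{2,3,4,5,6} --y--> {2,3,4,5,6}  [seen]
{1,4,5,6} --x--> {1,2,3,4,6}  [new]
{1,4,5,6} --y--> {2,3,4,5,6}  [seen]
{2,3,5} --x--> {1,2,3,4,5,6}  [seen]
{2,3,5} --y--> {3,4,5}  [new]
{1,3,4,5,6} --x--> {1,2,3,4,5,6}  [seen]
{1,3,4,5,6} --y--> {2,3,4,5,6}  [seen]
{1,2,3,4,5,6} --x--> {1,2,3,4,5,6}  [seen]
{1,2,3,4,5,6} --y--> {2,3,4,5,6}  [seen]
{1,2,3,4,6} --x--> {1,3,4,5,6}  [seen]
{1,2,3,4,6} --y--> {2,3,4,5,6}  [seen]
{3,4,5} --x--> {1,2,3,4,5,6}  [seen]
{3,4,5} --y--> {3,4,5,6}  [new]
{3,4,5,6} --x--> {1,2,3,4,5,6}  [seen]
{3,4,5,6} --y--> {2,3,4,5,6}  [seen]
Reachable DFA states: {1}, {1,4,6}, {3,6}, {1,3,4,6}, {2,3,4,5,6}, {1,4,5,6}, {2,3,5}, {1,3,4,5,6}, {1,2,3,4,5,6}, {1,2,3,4,6}, {3,4,5}, {3,4,5,6}.
Accepting DFA states (contain an NFA accepting state): {1}, {1,4,6}, {1,3,4,6}, {1,4,5,6}, {1,3,4,5,6}, {1,2,3,4,5,6}, {1,2,3,4,6}.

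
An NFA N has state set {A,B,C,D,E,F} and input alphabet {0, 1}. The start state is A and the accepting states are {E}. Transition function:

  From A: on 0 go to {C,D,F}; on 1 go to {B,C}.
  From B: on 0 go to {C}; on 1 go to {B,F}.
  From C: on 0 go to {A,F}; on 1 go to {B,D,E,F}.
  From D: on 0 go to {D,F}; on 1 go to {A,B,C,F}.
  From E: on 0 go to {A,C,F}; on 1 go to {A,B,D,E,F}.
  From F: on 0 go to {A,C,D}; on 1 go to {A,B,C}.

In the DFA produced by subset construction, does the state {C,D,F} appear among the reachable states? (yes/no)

yes

Start state of the DFA: {A}.
{A} --0--> {C,D,F}  [new]
{A} --1--> {B,C}  [new]
{C,D,F} --0--> {A,C,D,F}  [new]
{C,D,F} --1--> {A,B,C,D,E,F}  [new]
{B,C} --0--> {A,C,F}  [new]
{B,C} --1--> {B,D,E,F}  [new]
{A,C,D,F} --0--> {A,C,D,F}  [seen]
{A,C,D,F} --1--> {A,B,C,D,E,F}  [seen]
{A,B,C,D,E,F} --0--> {A,C,D,F}  [seen]
{A,B,C,D,E,F} --1--> {A,B,C,D,E,F}  [seen]
{A,C,F} --0--> {A,C,D,F}  [seen]
{A,C,F} --1--> {A,B,C,D,E,F}  [seen]
{B,D,E,F} --0--> {A,C,D,F}  [seen]
{B,D,E,F} --1--> {A,B,C,D,E,F}  [seen]
Reachable DFA states: {A}, {C,D,F}, {B,C}, {A,C,D,F}, {A,B,C,D,E,F}, {A,C,F}, {B,D,E,F}.
{C,D,F} is among them.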